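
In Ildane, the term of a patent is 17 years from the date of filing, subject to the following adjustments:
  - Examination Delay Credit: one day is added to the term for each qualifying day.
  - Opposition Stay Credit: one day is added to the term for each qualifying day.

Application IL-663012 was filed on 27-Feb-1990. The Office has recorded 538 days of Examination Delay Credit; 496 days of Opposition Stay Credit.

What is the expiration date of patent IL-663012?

Base term: filing date + 17 years → 27 February 2007.
Examination Delay Credit: +538 days → 18 August 2008.
Opposition Stay Credit: +496 days → 27 December 2009.

2009-12-27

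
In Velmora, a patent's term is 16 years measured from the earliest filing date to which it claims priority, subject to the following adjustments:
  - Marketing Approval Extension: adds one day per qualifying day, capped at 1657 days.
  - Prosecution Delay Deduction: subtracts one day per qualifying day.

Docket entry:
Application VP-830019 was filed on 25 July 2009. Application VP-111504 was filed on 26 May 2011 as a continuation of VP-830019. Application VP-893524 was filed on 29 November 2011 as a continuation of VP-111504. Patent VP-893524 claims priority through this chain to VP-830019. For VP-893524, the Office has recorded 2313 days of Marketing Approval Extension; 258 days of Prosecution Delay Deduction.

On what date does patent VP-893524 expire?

Earliest priority filing: 25 July 2009.
Base term: 25 July 2009 + 16 years → 25 July 2025.
Marketing Approval Extension: 2313 days claimed exceeds the 1657-day cap, so +1657 days → 6 February 2030.
Prosecution Delay Deduction: −258 days → 24 May 2029.

May 24, 2029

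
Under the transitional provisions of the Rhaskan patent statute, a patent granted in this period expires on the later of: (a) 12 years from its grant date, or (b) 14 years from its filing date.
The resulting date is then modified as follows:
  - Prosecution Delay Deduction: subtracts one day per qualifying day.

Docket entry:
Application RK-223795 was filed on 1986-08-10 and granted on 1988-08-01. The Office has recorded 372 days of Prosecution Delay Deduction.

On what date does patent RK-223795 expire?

(a) grant + 12 years → 1 August 2000.
(b) filing + 14 years → 10 August 2000.
Later of the two: 10 August 2000.
Prosecution Delay Deduction: −372 days → 4 August 1999.

August 4, 1999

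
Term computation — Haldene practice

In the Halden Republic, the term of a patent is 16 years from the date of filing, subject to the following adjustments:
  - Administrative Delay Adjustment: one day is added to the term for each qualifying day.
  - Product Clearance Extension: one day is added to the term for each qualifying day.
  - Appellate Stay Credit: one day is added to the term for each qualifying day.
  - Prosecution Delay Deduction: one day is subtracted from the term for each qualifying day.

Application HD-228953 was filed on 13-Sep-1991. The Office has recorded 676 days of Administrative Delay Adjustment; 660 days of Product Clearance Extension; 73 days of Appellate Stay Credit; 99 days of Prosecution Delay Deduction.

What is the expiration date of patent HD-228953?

Base term: filing date + 16 years → 13 September 2007.
Administrative Delay Adjustment: +676 days → 20 July 2009.
Product Clearance Extension: +660 days → 11 May 2011.
Appellate Stay Credit: +73 days → 23 July 2011.
Prosecution Delay Deduction: −99 days → 15 April 2011.

2011-04-15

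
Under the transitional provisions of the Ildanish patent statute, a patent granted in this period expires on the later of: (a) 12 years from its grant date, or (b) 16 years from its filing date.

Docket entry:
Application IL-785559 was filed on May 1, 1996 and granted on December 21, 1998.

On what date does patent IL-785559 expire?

(a) grant + 12 years → 21 December 2010.
(b) filing + 16 years → 1 May 2012.
Later of the two: 1 May 2012.

May 1, 2012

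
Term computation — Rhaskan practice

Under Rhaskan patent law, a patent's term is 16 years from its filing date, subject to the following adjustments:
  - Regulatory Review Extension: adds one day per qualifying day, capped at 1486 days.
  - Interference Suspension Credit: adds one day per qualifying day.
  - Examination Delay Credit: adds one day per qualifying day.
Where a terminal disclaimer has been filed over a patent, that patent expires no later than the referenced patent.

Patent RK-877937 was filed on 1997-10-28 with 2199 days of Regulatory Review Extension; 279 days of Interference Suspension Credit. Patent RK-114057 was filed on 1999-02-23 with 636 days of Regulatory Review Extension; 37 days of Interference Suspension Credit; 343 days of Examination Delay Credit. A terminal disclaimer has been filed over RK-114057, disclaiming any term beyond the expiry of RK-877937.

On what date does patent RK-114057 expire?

Natural term of RK-114057:
  Base: filing + 16 years → 23 February 2015.
  Regulatory Review Extension: 636 days (within the 1486-day cap) → +636 days → 20 November 2016.
  Interference Suspension Credit: +37 days → 27 December 2016.
  Examination Delay Credit: +343 days → 5 December 2017.
Expiry of referenced patent RK-877937:
  Base: filing + 16 years → 28 October 2013.
  Regulatory Review Extension: 2199 days claimed exceeds the 1486-day cap, so +1486 days → 22 November 2017.
  Interference Suspension Credit: +279 days → 28 August 2018.
Terminal disclaimer: RK-114057 expires on the earlier of 5 December 2017 and 28 August 2018.

2017-12-05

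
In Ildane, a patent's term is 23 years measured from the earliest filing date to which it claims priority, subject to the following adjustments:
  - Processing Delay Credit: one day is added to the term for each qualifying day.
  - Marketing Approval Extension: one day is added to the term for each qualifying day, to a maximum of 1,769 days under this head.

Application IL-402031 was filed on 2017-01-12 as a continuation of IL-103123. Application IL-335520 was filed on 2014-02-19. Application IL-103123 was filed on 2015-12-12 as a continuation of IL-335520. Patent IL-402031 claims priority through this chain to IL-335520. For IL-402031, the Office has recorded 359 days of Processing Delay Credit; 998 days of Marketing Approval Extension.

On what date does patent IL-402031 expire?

November 7, 2040

Earliest priority filing: 19 February 2014.
Base term: 19 February 2014 + 23 years → 19 February 2037.
Processing Delay Credit: +359 days → 13 February 2038.
Marketing Approval Extension: 998 days (within the 1769-day cap) → +998 days → 7 November 2040.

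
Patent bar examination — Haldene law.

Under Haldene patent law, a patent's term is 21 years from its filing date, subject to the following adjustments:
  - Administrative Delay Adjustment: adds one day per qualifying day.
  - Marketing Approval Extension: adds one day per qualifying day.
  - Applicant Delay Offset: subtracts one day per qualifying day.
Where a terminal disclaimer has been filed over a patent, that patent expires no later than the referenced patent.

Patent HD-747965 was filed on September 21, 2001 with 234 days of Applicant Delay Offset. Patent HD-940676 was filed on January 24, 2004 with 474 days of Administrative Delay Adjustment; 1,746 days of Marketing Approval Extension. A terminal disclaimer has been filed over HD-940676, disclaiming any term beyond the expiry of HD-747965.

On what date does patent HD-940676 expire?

Natural term of HD-940676:
  Base: filing + 21 years → 24 January 2025.
  Administrative Delay Adjustment: +474 days → 13 May 2026.
  Marketing Approval Extension: +1746 days → 22 February 2031.
Expiry of referenced patent HD-747965:
  Base: filing + 21 years → 21 September 2022.
  Applicant Delay Offset: −234 days → 30 January 2022.
Terminal disclaimer: HD-940676 expires on the earlier of 22 February 2031 and 30 January 2022.

January 30, 2022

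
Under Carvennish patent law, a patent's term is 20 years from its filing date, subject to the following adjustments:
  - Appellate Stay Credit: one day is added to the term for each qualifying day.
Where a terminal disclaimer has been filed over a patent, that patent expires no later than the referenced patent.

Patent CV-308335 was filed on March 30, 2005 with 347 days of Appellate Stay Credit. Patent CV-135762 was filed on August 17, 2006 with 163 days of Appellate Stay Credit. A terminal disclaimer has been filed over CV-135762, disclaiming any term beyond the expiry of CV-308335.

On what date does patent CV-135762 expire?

Natural term of CV-135762:
  Base: filing + 20 years → 17 August 2026.
  Appellate Stay Credit: +163 days → 27 January 2027.
Expiry of referenced patent CV-308335:
  Base: filing + 20 years → 30 March 2025.
  Appellate Stay Credit: +347 days → 12 March 2026.
Terminal disclaimer: CV-135762 expires on the earlier of 27 January 2027 and 12 March 2026.

2026-03-12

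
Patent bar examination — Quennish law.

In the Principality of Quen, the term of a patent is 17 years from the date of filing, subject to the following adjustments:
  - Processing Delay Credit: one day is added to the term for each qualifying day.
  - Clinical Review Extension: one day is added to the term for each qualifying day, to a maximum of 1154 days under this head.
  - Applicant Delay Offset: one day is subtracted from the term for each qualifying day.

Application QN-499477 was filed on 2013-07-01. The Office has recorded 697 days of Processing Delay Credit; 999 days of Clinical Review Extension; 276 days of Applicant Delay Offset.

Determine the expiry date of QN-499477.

Base term: filing date + 17 years → 1 July 2030.
Processing Delay Credit: +697 days → 28 May 2032.
Clinical Review Extension: 999 days (within the 1154-day cap) → +999 days → 21 February 2035.
Applicant Delay Offset: −276 days → 21 May 2034.

May 21, 2034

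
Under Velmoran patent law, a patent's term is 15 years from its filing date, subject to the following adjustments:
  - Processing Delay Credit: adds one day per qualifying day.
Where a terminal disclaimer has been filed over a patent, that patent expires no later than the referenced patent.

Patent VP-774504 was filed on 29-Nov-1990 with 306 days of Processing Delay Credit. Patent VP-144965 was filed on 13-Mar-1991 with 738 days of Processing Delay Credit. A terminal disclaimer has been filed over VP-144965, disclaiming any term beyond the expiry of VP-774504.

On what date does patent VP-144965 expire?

2006-10-01

Natural term of VP-144965:
  Base: filing + 15 years → 13 March 2006.
  Processing Delay Credit: +738 days → 20 March 2008.
Expiry of referenced patent VP-774504:
  Base: filing + 15 years → 29 November 2005.
  Processing Delay Credit: +306 days → 1 October 2006.
Terminal disclaimer: VP-144965 expires on the earlier of 20 March 2008 and 1 October 2006.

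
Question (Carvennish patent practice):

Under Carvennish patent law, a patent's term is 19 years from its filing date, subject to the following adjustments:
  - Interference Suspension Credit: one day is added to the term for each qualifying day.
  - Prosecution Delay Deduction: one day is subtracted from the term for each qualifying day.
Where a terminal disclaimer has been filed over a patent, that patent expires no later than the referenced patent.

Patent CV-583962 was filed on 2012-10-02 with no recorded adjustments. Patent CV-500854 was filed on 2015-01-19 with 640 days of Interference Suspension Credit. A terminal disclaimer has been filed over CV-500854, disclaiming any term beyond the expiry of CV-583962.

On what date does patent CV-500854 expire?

Natural term of CV-500854:
  Base: filing + 19 years → 19 January 2034.
  Interference Suspension Credit: +640 days → 21 October 2035.
Expiry of referenced patent CV-583962:
  Base: filing + 19 years → 2 October 2031.
Terminal disclaimer: CV-500854 expires on the earlier of 21 October 2035 and 2 October 2031.

2031-10-02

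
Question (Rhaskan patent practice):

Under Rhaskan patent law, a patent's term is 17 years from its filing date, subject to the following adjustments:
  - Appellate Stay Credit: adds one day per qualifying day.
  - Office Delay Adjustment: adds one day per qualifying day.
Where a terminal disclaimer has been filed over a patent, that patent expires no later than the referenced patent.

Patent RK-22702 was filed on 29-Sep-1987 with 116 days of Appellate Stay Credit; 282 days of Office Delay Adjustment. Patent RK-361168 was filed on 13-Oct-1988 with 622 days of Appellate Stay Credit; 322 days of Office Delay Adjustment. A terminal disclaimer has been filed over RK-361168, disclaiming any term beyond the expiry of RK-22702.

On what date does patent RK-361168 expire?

Natural term of RK-361168:
  Base: filing + 17 years → 13 October 2005.
  Appellate Stay Credit: +622 days → 27 June 2007.
  Office Delay Adjustment: +322 days → 14 May 2008.
Expiry of referenced patent RK-22702:
  Base: filing + 17 years → 29 September 2004.
  Appellate Stay Credit: +116 days → 23 January 2005.
  Office Delay Adjustment: +282 days → 1 November 2005.
Terminal disclaimer: RK-361168 expires on the earlier of 14 May 2008 and 1 November 2005.

November 1, 2005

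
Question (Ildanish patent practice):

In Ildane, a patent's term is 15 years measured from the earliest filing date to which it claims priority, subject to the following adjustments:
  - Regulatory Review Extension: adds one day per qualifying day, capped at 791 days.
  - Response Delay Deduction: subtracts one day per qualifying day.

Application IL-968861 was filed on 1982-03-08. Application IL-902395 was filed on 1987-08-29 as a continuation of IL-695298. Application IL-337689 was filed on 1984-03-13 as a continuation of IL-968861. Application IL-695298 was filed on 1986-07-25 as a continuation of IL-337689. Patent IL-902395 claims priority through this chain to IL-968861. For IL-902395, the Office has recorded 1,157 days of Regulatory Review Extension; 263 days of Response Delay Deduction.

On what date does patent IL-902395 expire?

1998-08-18

Earliest priority filing: 8 March 1982.
Base term: 8 March 1982 + 15 years → 8 March 1997.
Regulatory Review Extension: 1157 days claimed exceeds the 791-day cap, so +791 days → 8 May 1999.
Response Delay Deduction: −263 days → 18 August 1998.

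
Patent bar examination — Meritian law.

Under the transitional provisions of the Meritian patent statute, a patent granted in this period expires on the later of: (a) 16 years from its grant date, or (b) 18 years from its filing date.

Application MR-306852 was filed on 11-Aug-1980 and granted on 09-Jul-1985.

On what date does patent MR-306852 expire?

2001-07-09

(a) grant + 16 years → 9 July 2001.
(b) filing + 18 years → 11 August 1998.
Later of the two: 9 July 2001.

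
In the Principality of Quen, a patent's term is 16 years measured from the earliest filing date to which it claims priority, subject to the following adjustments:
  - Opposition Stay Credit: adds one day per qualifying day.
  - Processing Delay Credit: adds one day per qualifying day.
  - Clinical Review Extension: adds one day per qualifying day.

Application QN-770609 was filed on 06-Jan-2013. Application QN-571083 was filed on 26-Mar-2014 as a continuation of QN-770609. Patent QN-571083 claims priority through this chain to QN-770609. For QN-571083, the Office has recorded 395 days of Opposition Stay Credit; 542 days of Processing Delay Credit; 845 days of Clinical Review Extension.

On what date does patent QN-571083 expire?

Earliest priority filing: 6 January 2013.
Base term: 6 January 2013 + 16 years → 6 January 2029.
Opposition Stay Credit: +395 days → 5 February 2030.
Processing Delay Credit: +542 days → 1 August 2031.
Clinical Review Extension: +845 days → 23 November 2033.

November 23, 2033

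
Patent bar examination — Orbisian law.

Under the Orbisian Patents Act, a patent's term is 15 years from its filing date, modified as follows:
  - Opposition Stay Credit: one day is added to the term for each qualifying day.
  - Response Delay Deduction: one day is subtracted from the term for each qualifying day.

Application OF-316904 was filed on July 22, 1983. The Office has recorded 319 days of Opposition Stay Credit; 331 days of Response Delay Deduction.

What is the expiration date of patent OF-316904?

July 10, 1998

Base term: filing date + 15 years → 22 July 1998.
Opposition Stay Credit: +319 days → 6 June 1999.
Response Delay Deduction: −331 days → 10 July 1998.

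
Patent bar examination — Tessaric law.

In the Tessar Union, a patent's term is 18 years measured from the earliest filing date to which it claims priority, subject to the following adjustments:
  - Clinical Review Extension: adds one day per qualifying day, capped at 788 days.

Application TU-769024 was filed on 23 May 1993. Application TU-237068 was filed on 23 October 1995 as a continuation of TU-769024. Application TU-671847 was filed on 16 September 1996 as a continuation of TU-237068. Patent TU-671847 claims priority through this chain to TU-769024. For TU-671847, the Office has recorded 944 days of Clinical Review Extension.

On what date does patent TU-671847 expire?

Earliest priority filing: 23 May 1993.
Base term: 23 May 1993 + 18 years → 23 May 2011.
Clinical Review Extension: 944 days claimed exceeds the 788-day cap, so +788 days → 19 July 2013.

July 19, 2013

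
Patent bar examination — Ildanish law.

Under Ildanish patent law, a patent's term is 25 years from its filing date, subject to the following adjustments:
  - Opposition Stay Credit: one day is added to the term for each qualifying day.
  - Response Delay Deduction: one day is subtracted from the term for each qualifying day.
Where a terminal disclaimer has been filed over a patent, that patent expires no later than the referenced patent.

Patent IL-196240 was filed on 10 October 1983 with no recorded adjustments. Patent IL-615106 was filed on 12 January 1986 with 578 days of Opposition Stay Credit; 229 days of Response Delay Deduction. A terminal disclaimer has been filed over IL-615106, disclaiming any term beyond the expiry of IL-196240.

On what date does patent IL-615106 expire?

Natural term of IL-615106:
  Base: filing + 25 years → 12 January 2011.
  Opposition Stay Credit: +578 days → 12 August 2012.
  Response Delay Deduction: −229 days → 27 December 2011.
Expiry of referenced patent IL-196240:
  Base: filing + 25 years → 10 October 2008.
Terminal disclaimer: IL-615106 expires on the earlier of 27 December 2011 and 10 October 2008.

2008-10-10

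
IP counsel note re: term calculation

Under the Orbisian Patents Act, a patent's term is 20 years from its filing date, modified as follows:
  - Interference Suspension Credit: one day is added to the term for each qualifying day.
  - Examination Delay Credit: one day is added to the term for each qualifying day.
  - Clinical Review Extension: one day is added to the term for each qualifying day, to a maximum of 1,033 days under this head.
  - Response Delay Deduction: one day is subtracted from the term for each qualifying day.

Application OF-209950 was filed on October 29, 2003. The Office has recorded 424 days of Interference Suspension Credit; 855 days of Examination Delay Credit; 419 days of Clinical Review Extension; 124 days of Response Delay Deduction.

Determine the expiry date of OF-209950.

2028-02-19

Base term: filing date + 20 years → 29 October 2023.
Interference Suspension Credit: +424 days → 26 December 2024.
Examination Delay Credit: +855 days → 30 April 2027.
Clinical Review Extension: 419 days (within the 1033-day cap) → +419 days → 22 June 2028.
Response Delay Deduction: −124 days → 19 February 2028.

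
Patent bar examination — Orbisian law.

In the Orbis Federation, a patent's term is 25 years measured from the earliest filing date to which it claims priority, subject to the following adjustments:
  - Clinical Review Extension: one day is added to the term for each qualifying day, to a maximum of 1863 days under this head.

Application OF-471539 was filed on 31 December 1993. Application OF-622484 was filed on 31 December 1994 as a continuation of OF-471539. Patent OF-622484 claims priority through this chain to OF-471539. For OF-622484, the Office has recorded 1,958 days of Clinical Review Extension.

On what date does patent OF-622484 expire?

Earliest priority filing: 31 December 1993.
Base term: 31 December 1993 + 25 years → 31 December 2018.
Clinical Review Extension: 1958 days claimed exceeds the 1863-day cap, so +1863 days → 6 February 2024.

February 6, 2024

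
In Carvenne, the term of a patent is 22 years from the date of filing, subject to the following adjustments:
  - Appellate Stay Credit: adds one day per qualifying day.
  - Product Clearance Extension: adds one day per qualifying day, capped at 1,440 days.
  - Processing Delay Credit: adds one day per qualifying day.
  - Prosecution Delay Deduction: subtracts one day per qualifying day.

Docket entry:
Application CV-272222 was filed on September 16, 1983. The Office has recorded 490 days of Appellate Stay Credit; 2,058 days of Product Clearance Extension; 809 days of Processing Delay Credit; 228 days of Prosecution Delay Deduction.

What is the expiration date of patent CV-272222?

Base term: filing date + 22 years → 16 September 2005.
Appellate Stay Credit: +490 days → 19 January 2007.
Product Clearance Extension: 2058 days claimed exceeds the 1440-day cap, so +1440 days → 29 December 2010.
Processing Delay Credit: +809 days → 17 March 2013.
Prosecution Delay Deduction: −228 days → 1 August 2012.

2012-08-01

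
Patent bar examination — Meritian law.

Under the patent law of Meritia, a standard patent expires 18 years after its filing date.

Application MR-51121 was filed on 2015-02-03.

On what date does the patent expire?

Filing date + 18 years → 3 February 2033.

February 3, 2033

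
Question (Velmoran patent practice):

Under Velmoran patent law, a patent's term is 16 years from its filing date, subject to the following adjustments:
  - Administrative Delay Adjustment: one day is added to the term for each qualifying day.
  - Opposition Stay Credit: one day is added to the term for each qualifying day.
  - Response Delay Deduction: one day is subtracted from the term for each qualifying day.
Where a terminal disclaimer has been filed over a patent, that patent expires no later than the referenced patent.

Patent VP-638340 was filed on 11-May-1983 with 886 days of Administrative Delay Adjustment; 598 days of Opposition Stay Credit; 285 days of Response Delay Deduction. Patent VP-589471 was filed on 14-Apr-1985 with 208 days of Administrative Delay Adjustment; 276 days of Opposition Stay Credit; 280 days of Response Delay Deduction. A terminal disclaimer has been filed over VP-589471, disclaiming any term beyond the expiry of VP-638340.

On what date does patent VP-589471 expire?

2001-11-04

Natural term of VP-589471:
  Base: filing + 16 years → 14 April 2001.
  Administrative Delay Adjustment: +208 days → 8 November 2001.
  Opposition Stay Credit: +276 days → 11 August 2002.
  Response Delay Deduction: −280 days → 4 November 2001.
Expiry of referenced patent VP-638340:
  Base: filing + 16 years → 11 May 1999.
  Administrative Delay Adjustment: +886 days → 13 October 2001.
  Opposition Stay Credit: +598 days → 3 June 2003.
  Response Delay Deduction: −285 days → 22 August 2002.
Terminal disclaimer: VP-589471 expires on the earlier of 4 November 2001 and 22 August 2002.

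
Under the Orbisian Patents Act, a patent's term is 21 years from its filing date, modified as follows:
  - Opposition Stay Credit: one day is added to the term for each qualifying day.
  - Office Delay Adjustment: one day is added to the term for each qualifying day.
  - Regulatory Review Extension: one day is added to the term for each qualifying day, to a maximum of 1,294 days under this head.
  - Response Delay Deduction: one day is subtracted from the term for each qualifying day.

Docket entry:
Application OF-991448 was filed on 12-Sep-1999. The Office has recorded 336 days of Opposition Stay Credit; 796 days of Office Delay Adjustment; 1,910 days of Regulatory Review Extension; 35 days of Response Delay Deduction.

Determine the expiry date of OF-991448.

Base term: filing date + 21 years → 12 September 2020.
Opposition Stay Credit: +336 days → 14 August 2021.
Office Delay Adjustment: +796 days → 19 October 2023.
Regulatory Review Extension: 1910 days claimed exceeds the 1294-day cap, so +1294 days → 5 May 2027.
Response Delay Deduction: −35 days → 31 March 2027.

2027-03-31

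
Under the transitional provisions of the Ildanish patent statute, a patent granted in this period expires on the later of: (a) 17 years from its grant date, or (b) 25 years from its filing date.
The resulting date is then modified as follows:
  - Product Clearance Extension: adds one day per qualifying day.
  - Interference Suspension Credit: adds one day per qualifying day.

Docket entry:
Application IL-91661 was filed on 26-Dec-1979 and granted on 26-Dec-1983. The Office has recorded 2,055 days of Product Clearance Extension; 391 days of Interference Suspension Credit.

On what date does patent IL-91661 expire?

(a) grant + 17 years → 26 December 2000.
(b) filing + 25 years → 26 December 2004.
Later of the two: 26 December 2004.
Product Clearance Extension: +2055 days → 12 August 2010.
Interference Suspension Credit: +391 days → 7 September 2011.

September 7, 2011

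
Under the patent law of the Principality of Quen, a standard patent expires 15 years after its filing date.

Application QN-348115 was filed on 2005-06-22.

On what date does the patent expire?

2020-06-22

Filing date + 15 years → 22 June 2020.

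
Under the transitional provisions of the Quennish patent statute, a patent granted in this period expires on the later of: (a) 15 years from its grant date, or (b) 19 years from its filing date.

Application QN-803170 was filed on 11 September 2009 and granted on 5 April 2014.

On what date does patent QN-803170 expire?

(a) grant + 15 years → 5 April 2029.
(b) filing + 19 years → 11 September 2028.
Later of the two: 5 April 2029.

April 5, 2029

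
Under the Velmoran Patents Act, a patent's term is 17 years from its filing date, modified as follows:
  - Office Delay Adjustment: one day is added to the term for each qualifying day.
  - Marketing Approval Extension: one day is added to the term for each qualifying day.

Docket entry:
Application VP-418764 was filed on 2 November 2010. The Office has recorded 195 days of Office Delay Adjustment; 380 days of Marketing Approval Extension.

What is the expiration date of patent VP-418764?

2029-05-30

Base term: filing date + 17 years → 2 November 2027.
Office Delay Adjustment: +195 days → 15 May 2028.
Marketing Approval Extension: +380 days → 30 May 2029.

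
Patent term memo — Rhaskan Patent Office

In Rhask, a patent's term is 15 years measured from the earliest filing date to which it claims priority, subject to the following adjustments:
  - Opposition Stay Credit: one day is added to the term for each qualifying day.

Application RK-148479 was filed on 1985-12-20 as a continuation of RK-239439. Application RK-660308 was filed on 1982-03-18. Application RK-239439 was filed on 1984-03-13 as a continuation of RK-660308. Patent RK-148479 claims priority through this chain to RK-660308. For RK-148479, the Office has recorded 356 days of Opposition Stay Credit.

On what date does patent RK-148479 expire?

Earliest priority filing: 18 March 1982.
Base term: 18 March 1982 + 15 years → 18 March 1997.
Opposition Stay Credit: +356 days → 9 March 1998.

March 9, 1998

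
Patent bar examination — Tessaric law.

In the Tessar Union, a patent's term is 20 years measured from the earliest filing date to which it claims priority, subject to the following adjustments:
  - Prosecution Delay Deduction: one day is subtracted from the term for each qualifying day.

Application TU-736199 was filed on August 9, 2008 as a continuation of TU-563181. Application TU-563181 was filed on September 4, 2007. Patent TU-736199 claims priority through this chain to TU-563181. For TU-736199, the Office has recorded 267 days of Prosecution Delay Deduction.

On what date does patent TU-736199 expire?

December 11, 2026

Earliest priority filing: 4 September 2007.
Base term: 4 September 2007 + 20 years → 4 September 2027.
Prosecution Delay Deduction: −267 days → 11 December 2026.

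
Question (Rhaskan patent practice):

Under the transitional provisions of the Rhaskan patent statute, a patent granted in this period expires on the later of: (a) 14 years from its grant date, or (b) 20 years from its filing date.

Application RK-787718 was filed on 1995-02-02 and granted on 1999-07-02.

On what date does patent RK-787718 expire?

February 2, 2015

(a) grant + 14 years → 2 July 2013.
(b) filing + 20 years → 2 February 2015.
Later of the two: 2 February 2015.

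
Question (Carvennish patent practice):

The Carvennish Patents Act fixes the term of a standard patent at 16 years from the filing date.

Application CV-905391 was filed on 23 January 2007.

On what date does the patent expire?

January 23, 2023

Filing date + 16 years → 23 January 2023.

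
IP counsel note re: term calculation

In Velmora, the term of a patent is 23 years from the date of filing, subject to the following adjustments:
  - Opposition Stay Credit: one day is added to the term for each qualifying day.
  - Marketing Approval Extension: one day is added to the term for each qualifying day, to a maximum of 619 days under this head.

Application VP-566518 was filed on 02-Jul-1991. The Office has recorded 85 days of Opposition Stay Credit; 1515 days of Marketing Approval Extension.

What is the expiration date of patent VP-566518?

June 5, 2016

Base term: filing date + 23 years → 2 July 2014.
Opposition Stay Credit: +85 days → 25 September 2014.
Marketing Approval Extension: 1515 days claimed exceeds the 619-day cap, so +619 days → 5 June 2016.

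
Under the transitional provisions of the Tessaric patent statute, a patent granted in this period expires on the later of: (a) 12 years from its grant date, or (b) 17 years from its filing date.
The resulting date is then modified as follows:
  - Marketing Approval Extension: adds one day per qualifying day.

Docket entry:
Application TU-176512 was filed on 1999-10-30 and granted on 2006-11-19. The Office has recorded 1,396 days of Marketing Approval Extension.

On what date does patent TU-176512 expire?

(a) grant + 12 years → 19 November 2018.
(b) filing + 17 years → 30 October 2016.
Later of the two: 19 November 2018.
Marketing Approval Extension: +1396 days → 15 September 2022.

2022-09-15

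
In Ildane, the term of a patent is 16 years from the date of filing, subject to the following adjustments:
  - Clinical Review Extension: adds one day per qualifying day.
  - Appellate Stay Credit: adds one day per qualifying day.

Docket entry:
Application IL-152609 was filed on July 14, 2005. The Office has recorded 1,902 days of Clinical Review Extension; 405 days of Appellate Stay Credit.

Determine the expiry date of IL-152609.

2027-11-07

Base term: filing date + 16 years → 14 July 2021.
Clinical Review Extension: +1902 days → 28 September 2026.
Appellate Stay Credit: +405 days → 7 November 2027.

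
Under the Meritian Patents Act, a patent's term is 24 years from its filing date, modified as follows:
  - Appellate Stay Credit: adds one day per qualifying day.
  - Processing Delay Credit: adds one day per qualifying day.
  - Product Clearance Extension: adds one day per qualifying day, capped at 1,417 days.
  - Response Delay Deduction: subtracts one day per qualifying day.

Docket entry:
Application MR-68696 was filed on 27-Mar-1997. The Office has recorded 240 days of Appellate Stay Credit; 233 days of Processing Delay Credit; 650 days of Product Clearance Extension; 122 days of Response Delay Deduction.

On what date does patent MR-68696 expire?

Base term: filing date + 24 years → 27 March 2021.
Appellate Stay Credit: +240 days → 22 November 2021.
Processing Delay Credit: +233 days → 13 July 2022.
Product Clearance Extension: 650 days (within the 1417-day cap) → +650 days → 23 April 2024.
Response Delay Deduction: −122 days → 23 December 2023.

2023-12-23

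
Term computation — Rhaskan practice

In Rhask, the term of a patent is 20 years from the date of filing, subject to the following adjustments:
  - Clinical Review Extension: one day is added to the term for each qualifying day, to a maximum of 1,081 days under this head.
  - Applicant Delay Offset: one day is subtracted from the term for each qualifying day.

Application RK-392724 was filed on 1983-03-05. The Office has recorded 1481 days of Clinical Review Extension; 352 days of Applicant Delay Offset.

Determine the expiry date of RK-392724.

March 3, 2005

Base term: filing date + 20 years → 5 March 2003.
Clinical Review Extension: 1481 days claimed exceeds the 1081-day cap, so +1081 days → 18 February 2006.
Applicant Delay Offset: −352 days → 3 March 2005.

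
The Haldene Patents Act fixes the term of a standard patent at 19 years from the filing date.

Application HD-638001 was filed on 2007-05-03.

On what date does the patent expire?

2026-05-03

Filing date + 19 years → 3 May 2026.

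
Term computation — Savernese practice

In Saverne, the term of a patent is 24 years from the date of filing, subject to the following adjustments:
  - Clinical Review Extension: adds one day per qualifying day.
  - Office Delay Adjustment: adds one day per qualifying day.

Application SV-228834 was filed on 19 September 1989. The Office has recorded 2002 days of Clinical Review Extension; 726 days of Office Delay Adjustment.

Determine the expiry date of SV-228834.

2021-03-09

Base term: filing date + 24 years → 19 September 2013.
Clinical Review Extension: +2002 days → 14 March 2019.
Office Delay Adjustment: +726 days → 9 March 2021.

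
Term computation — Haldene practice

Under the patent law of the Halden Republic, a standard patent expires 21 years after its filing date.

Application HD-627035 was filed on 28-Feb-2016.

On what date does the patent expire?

February 28, 2037

Filing date + 21 years → 28 February 2037.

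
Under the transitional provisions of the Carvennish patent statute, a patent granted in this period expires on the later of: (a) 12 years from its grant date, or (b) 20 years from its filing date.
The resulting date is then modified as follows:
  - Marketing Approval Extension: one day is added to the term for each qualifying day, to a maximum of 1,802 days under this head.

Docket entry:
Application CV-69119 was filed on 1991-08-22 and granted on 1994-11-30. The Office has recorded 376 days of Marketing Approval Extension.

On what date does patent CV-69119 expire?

(a) grant + 12 years → 30 November 2006.
(b) filing + 20 years → 22 August 2011.
Later of the two: 22 August 2011.
Marketing Approval Extension: 376 days (within the 1802-day cap) → +376 days → 1 September 2012.

September 1, 2012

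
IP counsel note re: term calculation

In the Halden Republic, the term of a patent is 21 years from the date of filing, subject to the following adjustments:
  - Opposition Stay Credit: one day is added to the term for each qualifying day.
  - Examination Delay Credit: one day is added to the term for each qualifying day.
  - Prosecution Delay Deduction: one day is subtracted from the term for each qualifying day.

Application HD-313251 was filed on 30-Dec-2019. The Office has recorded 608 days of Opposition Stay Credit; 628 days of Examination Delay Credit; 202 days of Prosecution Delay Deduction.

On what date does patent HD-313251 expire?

Base term: filing date + 21 years → 30 December 2040.
Opposition Stay Credit: +608 days → 30 August 2042.
Examination Delay Credit: +628 days → 19 May 2044.
Prosecution Delay Deduction: −202 days → 30 October 2043.

October 30, 2043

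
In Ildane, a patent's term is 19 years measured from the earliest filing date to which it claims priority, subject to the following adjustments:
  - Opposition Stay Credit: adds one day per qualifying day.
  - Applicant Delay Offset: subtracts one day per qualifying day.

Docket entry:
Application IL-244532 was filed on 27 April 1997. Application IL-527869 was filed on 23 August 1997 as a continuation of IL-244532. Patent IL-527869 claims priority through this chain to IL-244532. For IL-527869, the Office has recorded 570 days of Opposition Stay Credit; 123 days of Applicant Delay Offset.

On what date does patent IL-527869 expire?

Earliest priority filing: 27 April 1997.
Base term: 27 April 1997 + 19 years → 27 April 2016.
Opposition Stay Credit: +570 days → 18 November 2017.
Applicant Delay Offset: −123 days → 18 July 2017.

July 18, 2017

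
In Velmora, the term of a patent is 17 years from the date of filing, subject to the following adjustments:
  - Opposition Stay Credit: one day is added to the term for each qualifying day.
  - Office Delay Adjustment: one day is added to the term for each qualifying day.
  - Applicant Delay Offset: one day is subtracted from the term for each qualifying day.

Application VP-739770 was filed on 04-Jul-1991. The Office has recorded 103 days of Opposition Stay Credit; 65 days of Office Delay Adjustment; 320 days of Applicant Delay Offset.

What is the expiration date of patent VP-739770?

2008-02-03

Base term: filing date + 17 years → 4 July 2008.
Opposition Stay Credit: +103 days → 15 October 2008.
Office Delay Adjustment: +65 days → 19 December 2008.
Applicant Delay Offset: −320 days → 3 February 2008.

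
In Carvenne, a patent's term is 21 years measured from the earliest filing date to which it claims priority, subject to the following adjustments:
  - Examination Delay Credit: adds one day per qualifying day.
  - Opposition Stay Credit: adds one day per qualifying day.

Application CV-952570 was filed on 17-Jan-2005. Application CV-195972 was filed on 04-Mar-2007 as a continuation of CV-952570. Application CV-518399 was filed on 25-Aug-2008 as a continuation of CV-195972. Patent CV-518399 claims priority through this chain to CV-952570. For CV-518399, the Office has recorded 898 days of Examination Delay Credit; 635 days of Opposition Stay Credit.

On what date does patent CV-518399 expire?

Earliest priority filing: 17 January 2005.
Base term: 17 January 2005 + 21 years → 17 January 2026.
Examination Delay Credit: +898 days → 3 July 2028.
Opposition Stay Credit: +635 days → 30 March 2030.

March 30, 2030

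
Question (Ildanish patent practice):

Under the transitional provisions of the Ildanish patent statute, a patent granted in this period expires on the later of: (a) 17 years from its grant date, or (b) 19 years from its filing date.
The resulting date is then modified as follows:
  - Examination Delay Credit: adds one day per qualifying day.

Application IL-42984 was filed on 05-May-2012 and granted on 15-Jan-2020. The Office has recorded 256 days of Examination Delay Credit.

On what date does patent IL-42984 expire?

September 28, 2037

(a) grant + 17 years → 15 January 2037.
(b) filing + 19 years → 5 May 2031.
Later of the two: 15 January 2037.
Examination Delay Credit: +256 days → 28 September 2037.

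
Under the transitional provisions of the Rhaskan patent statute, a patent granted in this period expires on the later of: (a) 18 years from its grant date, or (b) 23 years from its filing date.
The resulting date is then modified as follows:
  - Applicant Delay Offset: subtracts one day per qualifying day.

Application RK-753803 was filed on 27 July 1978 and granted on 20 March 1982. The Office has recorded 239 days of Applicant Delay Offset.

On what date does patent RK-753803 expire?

(a) grant + 18 years → 20 March 2000.
(b) filing + 23 years → 27 July 2001.
Later of the two: 27 July 2001.
Applicant Delay Offset: −239 days → 30 November 2000.

2000-11-30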